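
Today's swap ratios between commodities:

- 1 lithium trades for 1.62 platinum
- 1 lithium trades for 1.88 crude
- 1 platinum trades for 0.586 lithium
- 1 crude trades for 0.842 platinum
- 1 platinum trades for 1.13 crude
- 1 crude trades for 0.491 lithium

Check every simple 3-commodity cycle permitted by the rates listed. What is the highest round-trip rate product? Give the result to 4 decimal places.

lithium→crude→platinum→lithium: 1.88 × 0.842 × 0.586 = 0.92761
lithium→platinum→crude→lithium: 1.62 × 1.13 × 0.491 = 0.89882
Maximum is lithium→crude→platinum→lithium at 0.9276; no arbitrage — every cycle loses value.

0.9276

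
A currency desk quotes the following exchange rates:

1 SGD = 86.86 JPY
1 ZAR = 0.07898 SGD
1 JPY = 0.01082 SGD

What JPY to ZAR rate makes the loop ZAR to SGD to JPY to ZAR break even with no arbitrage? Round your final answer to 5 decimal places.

Known legs of the cycle: 0.07898 × 86.86 = 6.8602028
For no arbitrage the full-cycle product must be 1, so the missing rate is 1 / 6.8602028 ≈ 0.1457683.

0.14577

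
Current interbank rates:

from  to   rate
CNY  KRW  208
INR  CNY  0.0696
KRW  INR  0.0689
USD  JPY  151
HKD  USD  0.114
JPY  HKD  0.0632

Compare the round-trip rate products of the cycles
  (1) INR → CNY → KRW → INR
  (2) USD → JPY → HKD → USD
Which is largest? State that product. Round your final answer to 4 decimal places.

(1) 0.0696 × 208 × 0.0689 = 0.99745
(2) 151 × 0.0632 × 0.114 = 1.08792
Highest is cycle (2) at 1.0879 (>1, arbitrage).

1.0879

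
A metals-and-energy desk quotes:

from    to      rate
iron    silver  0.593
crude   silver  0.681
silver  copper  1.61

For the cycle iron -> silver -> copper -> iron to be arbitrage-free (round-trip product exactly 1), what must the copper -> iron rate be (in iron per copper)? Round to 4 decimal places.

1.0474

Known legs of the cycle: 0.593 × 1.61 = 0.95473
For no arbitrage the full-cycle product must be 1, so the missing rate is 1 / 0.95473 ≈ 1.047417.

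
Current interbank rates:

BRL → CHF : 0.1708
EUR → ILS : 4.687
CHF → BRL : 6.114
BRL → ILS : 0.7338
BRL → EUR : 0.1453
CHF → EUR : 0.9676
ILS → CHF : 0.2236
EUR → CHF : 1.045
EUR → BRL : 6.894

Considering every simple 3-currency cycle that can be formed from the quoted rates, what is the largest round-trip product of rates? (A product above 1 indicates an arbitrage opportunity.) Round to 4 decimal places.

BRL→CHF→EUR→BRL: 0.1708 × 0.9676 × 6.894 = 1.13934
EUR→ILS→CHF→EUR: 4.687 × 0.2236 × 0.9676 = 1.01406
BRL→ILS→CHF→BRL: 0.7338 × 0.2236 × 6.114 = 1.00317
BRL→EUR→CHF→BRL: 0.1453 × 1.045 × 6.114 = 0.92834
Maximum is BRL→CHF→EUR→BRL at 1.1393; arbitrage exists.

1.1393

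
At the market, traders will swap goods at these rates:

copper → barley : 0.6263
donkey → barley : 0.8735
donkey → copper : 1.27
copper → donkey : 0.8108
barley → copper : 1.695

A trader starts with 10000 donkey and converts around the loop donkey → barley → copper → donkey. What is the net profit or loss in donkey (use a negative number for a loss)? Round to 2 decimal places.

10000 donkey × 0.8735 = 8735 barley
8735 barley × 1.695 = 14805.825 copper
14805.825 copper × 0.8108 = 12004.56291 donkey
Net change: 12004.56291 − 10000 = 2004.56291 donkey

2004.56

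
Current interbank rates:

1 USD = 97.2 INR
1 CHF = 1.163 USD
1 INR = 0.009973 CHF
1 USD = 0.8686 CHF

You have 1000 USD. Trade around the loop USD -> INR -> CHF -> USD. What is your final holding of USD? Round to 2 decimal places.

1000 USD × 97.2 = 97200 INR
97200 INR × 0.009973 = 969.3756 CHF
969.3756 CHF × 1.163 = 1127.3838228 USD

1127.38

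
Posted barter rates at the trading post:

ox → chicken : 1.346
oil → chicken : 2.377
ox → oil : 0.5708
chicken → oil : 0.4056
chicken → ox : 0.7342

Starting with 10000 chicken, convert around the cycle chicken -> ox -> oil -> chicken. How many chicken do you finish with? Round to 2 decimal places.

10000 chicken × 0.7342 = 7342 ox
7342 ox × 0.5708 = 4190.8136 oil
4190.8136 oil × 2.377 = 9961.5639272 chicken

9961.56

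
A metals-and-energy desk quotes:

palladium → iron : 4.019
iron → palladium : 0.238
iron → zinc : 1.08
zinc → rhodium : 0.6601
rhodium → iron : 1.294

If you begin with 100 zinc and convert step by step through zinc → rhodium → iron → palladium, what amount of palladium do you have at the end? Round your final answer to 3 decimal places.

100 zinc × 0.6601 = 66.01 rhodium
66.01 rhodium × 1.294 = 85.41694 iron
85.41694 iron × 0.238 = 20.32923172 palladium

20.329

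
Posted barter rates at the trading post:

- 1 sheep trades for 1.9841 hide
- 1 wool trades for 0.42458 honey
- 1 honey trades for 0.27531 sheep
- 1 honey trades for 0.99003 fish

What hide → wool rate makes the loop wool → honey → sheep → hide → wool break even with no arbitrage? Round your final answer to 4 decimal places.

Known legs of the cycle: 0.42458 × 0.27531 × 1.9841 = 0.23192367079518
For no arbitrage the full-cycle product must be 1, so the missing rate is 1 / 0.23192367079518 ≈ 4.311763.

4.3118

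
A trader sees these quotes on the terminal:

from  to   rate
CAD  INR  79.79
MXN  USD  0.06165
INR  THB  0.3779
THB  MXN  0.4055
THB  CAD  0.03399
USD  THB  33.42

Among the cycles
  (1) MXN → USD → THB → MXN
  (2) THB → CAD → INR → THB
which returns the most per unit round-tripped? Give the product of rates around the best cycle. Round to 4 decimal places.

1.0249

(1) 0.06165 × 33.42 × 0.4055 = 0.83547
(2) 0.03399 × 79.79 × 0.3779 = 1.02489
Highest is cycle (2) at 1.0249 (>1, arbitrage).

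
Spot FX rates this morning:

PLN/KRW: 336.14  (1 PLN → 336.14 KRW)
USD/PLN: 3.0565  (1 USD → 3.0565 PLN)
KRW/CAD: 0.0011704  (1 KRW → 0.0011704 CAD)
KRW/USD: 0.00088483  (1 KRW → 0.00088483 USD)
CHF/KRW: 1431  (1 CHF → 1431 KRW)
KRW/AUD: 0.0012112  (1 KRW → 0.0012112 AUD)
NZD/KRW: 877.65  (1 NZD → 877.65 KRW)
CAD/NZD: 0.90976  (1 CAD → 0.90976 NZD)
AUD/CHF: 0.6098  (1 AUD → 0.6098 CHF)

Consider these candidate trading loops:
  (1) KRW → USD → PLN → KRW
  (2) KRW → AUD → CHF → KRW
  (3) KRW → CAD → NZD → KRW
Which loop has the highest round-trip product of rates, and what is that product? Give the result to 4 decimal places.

1.0569

(1) 0.00088483 × 3.0565 × 336.14 = 0.90908
(2) 0.0012112 × 0.6098 × 1431 = 1.05692
(3) 0.0011704 × 0.90976 × 877.65 = 0.93451
Highest is cycle (2) at 1.0569 (>1, arbitrage).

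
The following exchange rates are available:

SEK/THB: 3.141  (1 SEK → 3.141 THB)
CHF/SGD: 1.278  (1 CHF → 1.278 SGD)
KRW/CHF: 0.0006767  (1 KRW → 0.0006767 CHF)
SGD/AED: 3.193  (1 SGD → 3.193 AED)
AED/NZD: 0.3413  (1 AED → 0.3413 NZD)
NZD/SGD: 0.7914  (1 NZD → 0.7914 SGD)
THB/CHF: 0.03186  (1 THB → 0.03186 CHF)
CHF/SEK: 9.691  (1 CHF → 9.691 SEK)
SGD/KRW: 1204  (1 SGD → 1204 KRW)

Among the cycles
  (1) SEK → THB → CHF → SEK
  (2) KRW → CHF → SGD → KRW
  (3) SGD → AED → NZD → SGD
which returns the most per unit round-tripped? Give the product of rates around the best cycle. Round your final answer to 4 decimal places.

1.0412

(1) 3.141 × 0.03186 × 9.691 = 0.96980
(2) 0.0006767 × 1.278 × 1204 = 1.04125
(3) 3.193 × 0.3413 × 0.7914 = 0.86244
Highest is cycle (2) at 1.0412 (>1, arbitrage).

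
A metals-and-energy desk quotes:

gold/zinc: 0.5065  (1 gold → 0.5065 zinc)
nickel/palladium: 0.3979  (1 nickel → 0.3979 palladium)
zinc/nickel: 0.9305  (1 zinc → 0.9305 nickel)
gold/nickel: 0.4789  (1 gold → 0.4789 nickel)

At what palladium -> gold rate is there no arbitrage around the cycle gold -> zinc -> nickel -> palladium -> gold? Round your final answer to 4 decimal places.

Known legs of the cycle: 0.5065 × 0.9305 × 0.3979 = 0.187529573675
For no arbitrage the full-cycle product must be 1, so the missing rate is 1 / 0.187529573675 ≈ 5.332492.

5.3325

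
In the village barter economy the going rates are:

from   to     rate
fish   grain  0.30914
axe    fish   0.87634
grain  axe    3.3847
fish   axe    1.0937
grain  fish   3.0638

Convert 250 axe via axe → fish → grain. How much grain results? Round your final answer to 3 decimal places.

250 axe × 0.87634 = 219.085 fish
219.085 fish × 0.30914 = 67.7279369 grain

67.728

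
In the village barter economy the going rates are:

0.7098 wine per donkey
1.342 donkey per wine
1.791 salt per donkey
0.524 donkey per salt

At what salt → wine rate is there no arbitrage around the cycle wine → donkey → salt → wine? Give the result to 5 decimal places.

0.41606

Known legs of the cycle: 1.342 × 1.791 = 2.403522
For no arbitrage the full-cycle product must be 1, so the missing rate is 1 / 2.403522 ≈ 0.4160561.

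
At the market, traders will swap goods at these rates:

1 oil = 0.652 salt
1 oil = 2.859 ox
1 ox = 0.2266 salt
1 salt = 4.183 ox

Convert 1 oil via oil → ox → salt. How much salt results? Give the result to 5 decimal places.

1 oil × 2.859 = 2.859 ox
2.859 ox × 0.2266 = 0.6478494 salt

0.64785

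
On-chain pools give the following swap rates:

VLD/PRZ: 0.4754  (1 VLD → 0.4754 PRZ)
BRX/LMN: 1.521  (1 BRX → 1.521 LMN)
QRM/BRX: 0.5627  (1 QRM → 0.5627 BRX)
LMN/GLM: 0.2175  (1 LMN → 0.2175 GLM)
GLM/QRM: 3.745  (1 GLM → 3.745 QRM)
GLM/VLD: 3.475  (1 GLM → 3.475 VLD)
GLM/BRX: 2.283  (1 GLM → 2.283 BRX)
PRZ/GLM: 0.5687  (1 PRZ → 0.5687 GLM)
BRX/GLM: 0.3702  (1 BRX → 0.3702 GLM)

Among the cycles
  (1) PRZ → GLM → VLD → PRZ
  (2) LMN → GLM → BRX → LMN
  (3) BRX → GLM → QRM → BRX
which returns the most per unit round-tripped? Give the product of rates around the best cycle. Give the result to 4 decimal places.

0.9395

(1) 0.5687 × 3.475 × 0.4754 = 0.93950
(2) 0.2175 × 2.283 × 1.521 = 0.75526
(3) 0.3702 × 3.745 × 0.5627 = 0.78013
Highest is cycle (1) at 0.9395 (≤1, no arbitrage).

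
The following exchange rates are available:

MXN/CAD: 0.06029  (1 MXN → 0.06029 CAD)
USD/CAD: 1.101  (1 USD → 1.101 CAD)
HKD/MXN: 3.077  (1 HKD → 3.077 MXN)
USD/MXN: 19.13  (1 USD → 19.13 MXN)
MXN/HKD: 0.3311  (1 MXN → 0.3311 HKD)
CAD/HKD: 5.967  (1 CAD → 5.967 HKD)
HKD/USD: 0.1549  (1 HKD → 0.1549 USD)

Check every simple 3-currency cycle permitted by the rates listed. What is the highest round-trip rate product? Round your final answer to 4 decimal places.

1.1070

CAD→HKD→MXN→CAD: 5.967 × 3.077 × 0.06029 = 1.10695
CAD→HKD→USD→CAD: 5.967 × 0.1549 × 1.101 = 1.01764
MXN→HKD→USD→MXN: 0.3311 × 0.1549 × 19.13 = 0.98113
Maximum is CAD→HKD→MXN→CAD at 1.1070; arbitrage exists.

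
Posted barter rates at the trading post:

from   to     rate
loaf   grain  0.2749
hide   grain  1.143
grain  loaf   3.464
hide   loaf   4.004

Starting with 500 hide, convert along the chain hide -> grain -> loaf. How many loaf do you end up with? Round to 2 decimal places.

1979.68

500 hide × 1.143 = 571.5 grain
571.5 grain × 3.464 = 1979.676 loaf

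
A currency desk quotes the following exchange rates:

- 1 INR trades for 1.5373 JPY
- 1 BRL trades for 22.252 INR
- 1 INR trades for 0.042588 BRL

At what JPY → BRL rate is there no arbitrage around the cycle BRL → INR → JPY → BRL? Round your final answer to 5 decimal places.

0.02923

Known legs of the cycle: 22.252 × 1.5373 = 34.2079996
For no arbitrage the full-cycle product must be 1, so the missing rate is 1 / 34.2079996 ≈ 0.0292329.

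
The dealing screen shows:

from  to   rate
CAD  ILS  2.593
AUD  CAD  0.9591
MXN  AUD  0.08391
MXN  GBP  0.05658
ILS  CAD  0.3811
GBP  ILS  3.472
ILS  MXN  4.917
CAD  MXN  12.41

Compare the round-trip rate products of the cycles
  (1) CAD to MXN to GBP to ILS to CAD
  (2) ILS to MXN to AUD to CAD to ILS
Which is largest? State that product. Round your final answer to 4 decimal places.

(1) 12.41 × 0.05658 × 3.472 × 0.3811 = 0.92908
(2) 4.917 × 0.08391 × 0.9591 × 2.593 = 1.02608
Highest is cycle (2) at 1.0261 (>1, arbitrage).

1.0261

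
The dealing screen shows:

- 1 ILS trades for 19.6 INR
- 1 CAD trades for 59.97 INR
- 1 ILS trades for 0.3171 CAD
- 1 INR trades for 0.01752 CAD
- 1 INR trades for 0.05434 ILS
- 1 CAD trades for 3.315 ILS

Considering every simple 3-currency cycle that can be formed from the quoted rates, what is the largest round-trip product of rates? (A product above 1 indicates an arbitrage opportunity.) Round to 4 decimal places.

INR→CAD→ILS→INR: 0.01752 × 3.315 × 19.6 = 1.13834
INR→ILS→CAD→INR: 0.05434 × 0.3171 × 59.97 = 1.03336
Maximum is INR→CAD→ILS→INR at 1.1383; arbitrage exists.

1.1383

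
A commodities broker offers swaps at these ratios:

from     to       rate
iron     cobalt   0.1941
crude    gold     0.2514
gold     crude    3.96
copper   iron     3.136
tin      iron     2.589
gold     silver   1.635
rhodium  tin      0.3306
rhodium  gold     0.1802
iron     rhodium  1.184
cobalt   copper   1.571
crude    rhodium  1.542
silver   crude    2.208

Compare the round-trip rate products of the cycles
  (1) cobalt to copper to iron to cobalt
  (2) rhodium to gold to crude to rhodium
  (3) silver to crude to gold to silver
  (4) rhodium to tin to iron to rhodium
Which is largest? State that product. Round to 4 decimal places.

(1) 1.571 × 3.136 × 0.1941 = 0.95626
(2) 0.1802 × 3.96 × 1.542 = 1.10036
(3) 2.208 × 0.2514 × 1.635 = 0.90757
(4) 0.3306 × 2.589 × 1.184 = 1.01341
Highest is cycle (2) at 1.1004 (>1, arbitrage).

1.1004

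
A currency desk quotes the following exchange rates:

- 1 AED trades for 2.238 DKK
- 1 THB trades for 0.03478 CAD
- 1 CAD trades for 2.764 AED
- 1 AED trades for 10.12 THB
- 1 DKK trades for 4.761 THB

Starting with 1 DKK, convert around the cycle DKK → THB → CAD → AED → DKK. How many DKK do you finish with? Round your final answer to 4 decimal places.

1.0243

1 DKK × 4.761 = 4.761 THB
4.761 THB × 0.03478 = 0.16558758 CAD
0.16558758 CAD × 2.764 = 0.45768407112 AED
0.45768407112 AED × 2.238 = 1.02429695116656 DKK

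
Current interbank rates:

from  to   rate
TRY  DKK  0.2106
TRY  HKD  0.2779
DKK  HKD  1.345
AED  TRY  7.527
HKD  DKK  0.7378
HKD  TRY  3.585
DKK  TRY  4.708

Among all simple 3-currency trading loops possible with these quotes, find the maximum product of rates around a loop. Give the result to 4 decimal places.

TRY→DKK→HKD→TRY: 0.2106 × 1.345 × 3.585 = 1.01548
TRY→HKD→DKK→TRY: 0.2779 × 0.7378 × 4.708 = 0.96530
Maximum is TRY→DKK→HKD→TRY at 1.0155; arbitrage exists.

1.0155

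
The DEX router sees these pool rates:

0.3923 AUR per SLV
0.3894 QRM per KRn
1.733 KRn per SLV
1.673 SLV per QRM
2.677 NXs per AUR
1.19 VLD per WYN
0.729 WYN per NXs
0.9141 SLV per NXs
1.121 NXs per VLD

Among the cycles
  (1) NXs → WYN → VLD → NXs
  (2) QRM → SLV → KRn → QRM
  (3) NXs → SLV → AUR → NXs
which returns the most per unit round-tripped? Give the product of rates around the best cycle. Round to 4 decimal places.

(1) 0.729 × 1.19 × 1.121 = 0.97248
(2) 1.673 × 1.733 × 0.3894 = 1.12899
(3) 0.9141 × 0.3923 × 2.677 = 0.95998
Highest is cycle (2) at 1.1290 (>1, arbitrage).

1.1290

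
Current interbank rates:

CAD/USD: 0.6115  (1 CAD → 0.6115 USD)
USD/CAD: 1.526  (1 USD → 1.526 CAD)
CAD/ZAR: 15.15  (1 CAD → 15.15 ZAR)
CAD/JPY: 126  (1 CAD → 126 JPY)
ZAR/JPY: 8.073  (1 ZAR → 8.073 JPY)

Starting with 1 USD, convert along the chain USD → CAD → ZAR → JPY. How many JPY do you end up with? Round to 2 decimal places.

186.64

1 USD × 1.526 = 1.526 CAD
1.526 CAD × 15.15 = 23.1189 ZAR
23.1189 ZAR × 8.073 = 186.6388797 JPY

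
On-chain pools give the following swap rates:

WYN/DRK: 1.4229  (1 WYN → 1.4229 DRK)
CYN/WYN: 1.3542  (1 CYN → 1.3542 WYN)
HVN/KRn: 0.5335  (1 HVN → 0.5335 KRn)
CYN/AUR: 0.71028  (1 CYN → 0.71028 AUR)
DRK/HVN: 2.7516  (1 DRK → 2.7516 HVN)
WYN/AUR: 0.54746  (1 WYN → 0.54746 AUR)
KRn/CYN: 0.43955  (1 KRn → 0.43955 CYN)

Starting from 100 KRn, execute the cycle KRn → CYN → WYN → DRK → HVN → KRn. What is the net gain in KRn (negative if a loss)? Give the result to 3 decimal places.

100 KRn × 0.43955 = 43.955 CYN
43.955 CYN × 1.3542 = 59.523861 WYN
59.523861 WYN × 1.4229 = 84.6965018169 DRK
84.6965018169 DRK × 2.7516 = 233.05089439938204 HVN
233.05089439938204 HVN × 0.5335 = 124.33265216207031834 KRn
Net change: 124.33265216207031834 − 100 = 24.33265216207031834 KRn

24.333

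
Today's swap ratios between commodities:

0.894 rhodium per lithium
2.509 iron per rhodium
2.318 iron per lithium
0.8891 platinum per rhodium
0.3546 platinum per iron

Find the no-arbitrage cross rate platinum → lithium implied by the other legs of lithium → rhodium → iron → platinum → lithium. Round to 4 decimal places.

Known legs of the cycle: 0.894 × 2.509 × 0.3546 = 0.7953841116
For no arbitrage the full-cycle product must be 1, so the missing rate is 1 / 0.7953841116 ≈ 1.257254.

1.2573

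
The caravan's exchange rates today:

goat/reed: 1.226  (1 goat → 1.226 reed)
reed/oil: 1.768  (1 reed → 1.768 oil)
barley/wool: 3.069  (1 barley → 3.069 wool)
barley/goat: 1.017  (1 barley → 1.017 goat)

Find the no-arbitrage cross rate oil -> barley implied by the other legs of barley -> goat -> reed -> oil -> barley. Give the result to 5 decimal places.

0.45363

Known legs of the cycle: 1.017 × 1.226 × 1.768 = 2.204416656
For no arbitrage the full-cycle product must be 1, so the missing rate is 1 / 2.204416656 ≈ 0.4536348.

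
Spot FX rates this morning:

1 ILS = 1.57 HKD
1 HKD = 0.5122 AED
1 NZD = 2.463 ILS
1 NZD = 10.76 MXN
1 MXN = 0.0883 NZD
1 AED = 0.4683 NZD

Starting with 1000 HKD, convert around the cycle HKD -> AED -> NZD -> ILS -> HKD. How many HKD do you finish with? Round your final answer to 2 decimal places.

1000 HKD × 0.5122 = 512.2 AED
512.2 AED × 0.4683 = 239.86326 NZD
239.86326 NZD × 2.463 = 590.78320938 ILS
590.78320938 ILS × 1.57 = 927.5296387266 HKD

927.53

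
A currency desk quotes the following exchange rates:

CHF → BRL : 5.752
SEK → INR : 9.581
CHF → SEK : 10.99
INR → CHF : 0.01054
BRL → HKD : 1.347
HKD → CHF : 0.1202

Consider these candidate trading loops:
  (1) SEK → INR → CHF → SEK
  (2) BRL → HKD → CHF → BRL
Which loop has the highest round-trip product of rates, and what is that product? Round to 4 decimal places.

1.1098

(1) 9.581 × 0.01054 × 10.99 = 1.10981
(2) 1.347 × 0.1202 × 5.752 = 0.93130
Highest is cycle (1) at 1.1098 (>1, arbitrage).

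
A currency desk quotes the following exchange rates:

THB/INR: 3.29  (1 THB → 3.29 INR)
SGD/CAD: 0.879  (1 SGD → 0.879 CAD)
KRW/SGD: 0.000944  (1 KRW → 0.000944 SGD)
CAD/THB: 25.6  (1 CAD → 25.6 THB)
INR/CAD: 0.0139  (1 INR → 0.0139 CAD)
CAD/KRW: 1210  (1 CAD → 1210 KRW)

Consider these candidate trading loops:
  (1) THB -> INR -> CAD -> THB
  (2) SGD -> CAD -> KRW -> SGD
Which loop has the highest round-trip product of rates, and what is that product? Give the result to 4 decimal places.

(1) 3.29 × 0.0139 × 25.6 = 1.17071
(2) 0.879 × 1210 × 0.000944 = 1.00403
Highest is cycle (1) at 1.1707 (>1, arbitrage).

1.1707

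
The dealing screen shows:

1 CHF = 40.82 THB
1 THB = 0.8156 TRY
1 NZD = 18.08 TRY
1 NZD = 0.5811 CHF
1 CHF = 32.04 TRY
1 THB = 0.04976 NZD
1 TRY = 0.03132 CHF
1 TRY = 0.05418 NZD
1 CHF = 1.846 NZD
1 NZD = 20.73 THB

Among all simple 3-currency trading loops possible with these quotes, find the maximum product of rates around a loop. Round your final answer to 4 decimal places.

CHF→THB→NZD→CHF: 40.82 × 0.04976 × 0.5811 = 1.18033
CHF→NZD→TRY→CHF: 1.846 × 18.08 × 0.03132 = 1.04533
CHF→THB→TRY→CHF: 40.82 × 0.8156 × 0.03132 = 1.04273
CHF→TRY→NZD→CHF: 32.04 × 0.05418 × 0.5811 = 1.00875
THB→TRY→NZD→THB: 0.8156 × 0.05418 × 20.73 = 0.91604
Maximum is CHF→THB→NZD→CHF at 1.1803; arbitrage exists.

1.1803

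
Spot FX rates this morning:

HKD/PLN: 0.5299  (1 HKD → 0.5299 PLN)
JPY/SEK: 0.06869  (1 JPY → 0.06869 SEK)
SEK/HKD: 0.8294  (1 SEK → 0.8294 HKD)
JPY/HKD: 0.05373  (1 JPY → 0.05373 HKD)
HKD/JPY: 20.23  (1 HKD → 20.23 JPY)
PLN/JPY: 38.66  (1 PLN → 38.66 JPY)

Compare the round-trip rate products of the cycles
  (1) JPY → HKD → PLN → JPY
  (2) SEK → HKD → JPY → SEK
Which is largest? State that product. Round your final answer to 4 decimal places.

(1) 0.05373 × 0.5299 × 38.66 = 1.10071
(2) 0.8294 × 20.23 × 0.06869 = 1.15253
Highest is cycle (2) at 1.1525 (>1, arbitrage).

1.1525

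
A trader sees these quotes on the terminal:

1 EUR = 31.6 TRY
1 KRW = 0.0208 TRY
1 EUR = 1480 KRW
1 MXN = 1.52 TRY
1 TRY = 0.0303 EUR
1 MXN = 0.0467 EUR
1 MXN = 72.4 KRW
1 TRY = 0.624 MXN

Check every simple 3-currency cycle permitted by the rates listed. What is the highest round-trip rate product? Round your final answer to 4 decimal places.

TRY→MXN→KRW→TRY: 0.624 × 72.4 × 0.0208 = 0.93969
TRY→EUR→KRW→TRY: 0.0303 × 1480 × 0.0208 = 0.93276
TRY→MXN→EUR→TRY: 0.624 × 0.0467 × 31.6 = 0.92085
Maximum is TRY→MXN→KRW→TRY at 0.9397; no arbitrage — every cycle loses value.

0.9397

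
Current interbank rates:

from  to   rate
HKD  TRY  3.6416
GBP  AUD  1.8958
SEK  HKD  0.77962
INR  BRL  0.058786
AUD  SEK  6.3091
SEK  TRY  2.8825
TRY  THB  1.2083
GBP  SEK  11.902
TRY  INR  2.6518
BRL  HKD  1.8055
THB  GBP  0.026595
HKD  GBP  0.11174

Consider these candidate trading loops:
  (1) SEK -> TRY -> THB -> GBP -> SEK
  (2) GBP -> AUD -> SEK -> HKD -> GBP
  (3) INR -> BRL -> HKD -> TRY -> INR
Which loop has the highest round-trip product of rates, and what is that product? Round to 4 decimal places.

1.1025

(1) 2.8825 × 1.2083 × 0.026595 × 11.902 = 1.10246
(2) 1.8958 × 6.3091 × 0.77962 × 0.11174 = 1.04196
(3) 0.058786 × 1.8055 × 3.6416 × 2.6518 = 1.02495
Highest is cycle (1) at 1.1025 (>1, arbitrage).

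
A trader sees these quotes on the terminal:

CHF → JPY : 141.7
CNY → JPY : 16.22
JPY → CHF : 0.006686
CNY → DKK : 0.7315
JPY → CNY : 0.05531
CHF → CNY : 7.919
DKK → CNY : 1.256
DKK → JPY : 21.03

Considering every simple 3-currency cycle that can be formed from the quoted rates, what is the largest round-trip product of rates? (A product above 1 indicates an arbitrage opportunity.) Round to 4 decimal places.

CNY→JPY→CHF→CNY: 16.22 × 0.006686 × 7.919 = 0.85879
CNY→DKK→JPY→CNY: 0.7315 × 21.03 × 0.05531 = 0.85086
Maximum is CNY→JPY→CHF→CNY at 0.8588; no arbitrage — every cycle loses value.

0.8588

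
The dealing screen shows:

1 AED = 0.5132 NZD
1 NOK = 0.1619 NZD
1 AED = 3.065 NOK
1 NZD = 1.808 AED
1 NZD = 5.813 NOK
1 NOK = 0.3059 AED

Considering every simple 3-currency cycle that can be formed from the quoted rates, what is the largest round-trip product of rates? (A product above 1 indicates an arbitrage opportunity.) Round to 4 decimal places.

NOK→AED→NZD→NOK: 0.3059 × 0.5132 × 5.813 = 0.91257
NOK→NZD→AED→NOK: 0.1619 × 1.808 × 3.065 = 0.89717
Maximum is NOK→AED→NZD→NOK at 0.9126; no arbitrage — every cycle loses value.

0.9126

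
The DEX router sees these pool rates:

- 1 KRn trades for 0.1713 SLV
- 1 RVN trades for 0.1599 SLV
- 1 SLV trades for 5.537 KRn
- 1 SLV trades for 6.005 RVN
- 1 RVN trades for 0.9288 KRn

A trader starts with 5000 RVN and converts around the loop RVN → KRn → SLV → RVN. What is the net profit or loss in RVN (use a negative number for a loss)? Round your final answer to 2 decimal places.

-222.92

5000 RVN × 0.9288 = 4644 KRn
4644 KRn × 0.1713 = 795.5172 SLV
795.5172 SLV × 6.005 = 4777.080786 RVN
Net change: 4777.080786 − 5000 = -222.919214 RVN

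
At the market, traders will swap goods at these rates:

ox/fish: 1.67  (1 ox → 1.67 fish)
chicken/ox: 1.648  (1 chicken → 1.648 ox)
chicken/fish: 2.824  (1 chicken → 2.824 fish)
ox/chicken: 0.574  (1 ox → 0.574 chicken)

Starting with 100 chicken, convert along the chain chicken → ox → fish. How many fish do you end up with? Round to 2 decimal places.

275.22

100 chicken × 1.648 = 164.8 ox
164.8 ox × 1.67 = 275.216 fish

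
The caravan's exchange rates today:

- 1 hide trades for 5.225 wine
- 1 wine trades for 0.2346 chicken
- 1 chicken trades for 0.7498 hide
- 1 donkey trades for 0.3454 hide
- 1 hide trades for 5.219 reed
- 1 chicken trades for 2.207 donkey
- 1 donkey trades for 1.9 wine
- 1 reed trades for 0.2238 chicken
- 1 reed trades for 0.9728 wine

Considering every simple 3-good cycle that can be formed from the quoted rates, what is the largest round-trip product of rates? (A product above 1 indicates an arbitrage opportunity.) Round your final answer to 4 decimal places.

chicken→donkey→wine→chicken: 2.207 × 1.9 × 0.2346 = 0.98375
chicken→hide→wine→chicken: 0.7498 × 5.225 × 0.2346 = 0.91909
reed→chicken→hide→reed: 0.2238 × 0.7498 × 5.219 = 0.87578
Maximum is chicken→donkey→wine→chicken at 0.9837; no arbitrage — every cycle loses value.

0.9837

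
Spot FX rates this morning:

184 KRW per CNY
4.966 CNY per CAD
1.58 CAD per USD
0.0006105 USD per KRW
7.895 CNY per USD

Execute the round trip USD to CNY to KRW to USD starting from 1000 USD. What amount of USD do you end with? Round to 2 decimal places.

886.86

1000 USD × 7.895 = 7895 CNY
7895 CNY × 184 = 1452680 KRW
1452680 KRW × 0.0006105 = 886.86114 USD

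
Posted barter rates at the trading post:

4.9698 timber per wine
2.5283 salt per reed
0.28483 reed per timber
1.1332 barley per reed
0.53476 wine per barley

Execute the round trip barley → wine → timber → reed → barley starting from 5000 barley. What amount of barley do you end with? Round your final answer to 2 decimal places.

4289.04

5000 barley × 0.53476 = 2673.8 wine
2673.8 wine × 4.9698 = 13288.25124 timber
13288.25124 timber × 0.28483 = 3784.8926006892 reed
3784.8926006892 reed × 1.1332 = 4289.04029510100144 barley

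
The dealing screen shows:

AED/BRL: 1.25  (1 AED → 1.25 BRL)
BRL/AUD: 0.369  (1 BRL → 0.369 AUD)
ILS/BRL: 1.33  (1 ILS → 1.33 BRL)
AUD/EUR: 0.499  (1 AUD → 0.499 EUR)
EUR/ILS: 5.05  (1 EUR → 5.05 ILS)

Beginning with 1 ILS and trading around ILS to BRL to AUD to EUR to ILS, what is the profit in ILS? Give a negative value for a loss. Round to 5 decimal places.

1 ILS × 1.33 = 1.33 BRL
1.33 BRL × 0.369 = 0.49077 AUD
0.49077 AUD × 0.499 = 0.24489423 EUR
0.24489423 EUR × 5.05 = 1.2367158615 ILS
Net change: 1.2367158615 − 1 = 0.2367158615 ILS

0.23672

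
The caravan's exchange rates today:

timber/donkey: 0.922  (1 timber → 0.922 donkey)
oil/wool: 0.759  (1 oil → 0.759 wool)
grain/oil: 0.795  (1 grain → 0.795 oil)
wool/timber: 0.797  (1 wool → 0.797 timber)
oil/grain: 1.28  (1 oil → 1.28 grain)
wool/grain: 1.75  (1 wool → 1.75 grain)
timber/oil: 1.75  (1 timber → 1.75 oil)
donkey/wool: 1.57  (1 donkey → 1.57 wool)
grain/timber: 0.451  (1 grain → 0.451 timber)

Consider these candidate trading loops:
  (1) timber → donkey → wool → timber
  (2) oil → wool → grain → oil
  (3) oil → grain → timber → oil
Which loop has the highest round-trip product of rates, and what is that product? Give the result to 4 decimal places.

(1) 0.922 × 1.57 × 0.797 = 1.15369
(2) 0.759 × 1.75 × 0.795 = 1.05596
(3) 1.28 × 0.451 × 1.75 = 1.01024
Highest is cycle (1) at 1.1537 (>1, arbitrage).

1.1537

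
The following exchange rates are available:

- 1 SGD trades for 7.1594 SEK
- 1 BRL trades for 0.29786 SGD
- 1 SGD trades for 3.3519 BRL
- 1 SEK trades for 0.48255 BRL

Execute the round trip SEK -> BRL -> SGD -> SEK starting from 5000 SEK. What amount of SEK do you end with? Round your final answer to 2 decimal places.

5145.19

5000 SEK × 0.48255 = 2412.75 BRL
2412.75 BRL × 0.29786 = 718.661715 SGD
718.661715 SGD × 7.1594 = 5145.186682371 SEK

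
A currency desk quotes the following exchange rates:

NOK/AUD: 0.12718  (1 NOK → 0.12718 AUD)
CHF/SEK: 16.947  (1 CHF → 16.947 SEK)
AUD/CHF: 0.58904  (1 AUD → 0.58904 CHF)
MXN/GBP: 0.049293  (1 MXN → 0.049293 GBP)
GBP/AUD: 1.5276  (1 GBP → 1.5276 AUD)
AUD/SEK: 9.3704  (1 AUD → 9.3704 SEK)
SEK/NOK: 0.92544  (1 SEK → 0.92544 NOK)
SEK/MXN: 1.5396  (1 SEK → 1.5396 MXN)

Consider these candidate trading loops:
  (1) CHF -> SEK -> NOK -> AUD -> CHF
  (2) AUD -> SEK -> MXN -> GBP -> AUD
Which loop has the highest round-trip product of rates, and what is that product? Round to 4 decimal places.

1.1749

(1) 16.947 × 0.92544 × 0.12718 × 0.58904 = 1.17491
(2) 9.3704 × 1.5396 × 0.049293 × 1.5276 = 1.08633
Highest is cycle (1) at 1.1749 (>1, arbitrage).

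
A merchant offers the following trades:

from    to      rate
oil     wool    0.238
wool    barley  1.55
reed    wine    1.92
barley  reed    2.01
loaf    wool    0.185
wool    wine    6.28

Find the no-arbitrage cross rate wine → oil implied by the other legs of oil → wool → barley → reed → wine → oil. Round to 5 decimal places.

Known legs of the cycle: 0.238 × 1.55 × 2.01 × 1.92 = 1.42365888
For no arbitrage the full-cycle product must be 1, so the missing rate is 1 / 1.42365888 ≈ 0.7024155.

0.70242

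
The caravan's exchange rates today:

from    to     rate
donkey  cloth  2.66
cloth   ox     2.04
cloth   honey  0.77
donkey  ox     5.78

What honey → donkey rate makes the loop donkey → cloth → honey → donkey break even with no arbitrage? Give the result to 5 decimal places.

0.48823

Known legs of the cycle: 2.66 × 0.77 = 2.0482
For no arbitrage the full-cycle product must be 1, so the missing rate is 1 / 2.0482 ≈ 0.4882336.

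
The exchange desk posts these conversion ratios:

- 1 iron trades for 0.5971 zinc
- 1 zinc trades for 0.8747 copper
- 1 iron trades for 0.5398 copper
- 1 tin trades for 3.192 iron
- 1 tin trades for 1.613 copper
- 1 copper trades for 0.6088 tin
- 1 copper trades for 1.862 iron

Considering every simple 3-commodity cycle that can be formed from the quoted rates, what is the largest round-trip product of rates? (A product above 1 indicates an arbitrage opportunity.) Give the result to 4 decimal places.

tin→iron→copper→tin: 3.192 × 0.5398 × 0.6088 = 1.04899
copper→iron→zinc→copper: 1.862 × 0.5971 × 0.8747 = 0.97249
Maximum is tin→iron→copper→tin at 1.0490; arbitrage exists.

1.0490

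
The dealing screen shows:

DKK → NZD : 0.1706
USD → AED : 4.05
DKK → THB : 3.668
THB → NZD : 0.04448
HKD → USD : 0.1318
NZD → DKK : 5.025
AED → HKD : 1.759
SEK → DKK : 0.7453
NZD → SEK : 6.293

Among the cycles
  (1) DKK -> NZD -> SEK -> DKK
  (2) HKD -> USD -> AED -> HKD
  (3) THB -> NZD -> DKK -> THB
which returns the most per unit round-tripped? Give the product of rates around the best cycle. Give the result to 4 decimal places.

0.9389

(1) 0.1706 × 6.293 × 0.7453 = 0.80014
(2) 0.1318 × 4.05 × 1.759 = 0.93894
(3) 0.04448 × 5.025 × 3.668 = 0.81984
Highest is cycle (2) at 0.9389 (≤1, no arbitrage).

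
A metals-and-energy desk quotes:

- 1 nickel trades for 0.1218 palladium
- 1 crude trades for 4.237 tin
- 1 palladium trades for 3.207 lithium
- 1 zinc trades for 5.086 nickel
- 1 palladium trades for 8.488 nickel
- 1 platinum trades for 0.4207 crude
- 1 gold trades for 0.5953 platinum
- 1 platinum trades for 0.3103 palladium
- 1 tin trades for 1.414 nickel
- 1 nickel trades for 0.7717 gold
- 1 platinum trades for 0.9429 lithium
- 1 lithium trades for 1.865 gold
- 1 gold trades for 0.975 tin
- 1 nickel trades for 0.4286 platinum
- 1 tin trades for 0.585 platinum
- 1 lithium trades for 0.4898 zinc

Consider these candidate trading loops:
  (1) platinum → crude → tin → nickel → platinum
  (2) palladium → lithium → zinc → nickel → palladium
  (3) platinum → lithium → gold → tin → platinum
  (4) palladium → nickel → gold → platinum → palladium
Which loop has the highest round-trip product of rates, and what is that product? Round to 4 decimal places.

1.2100

(1) 0.4207 × 4.237 × 1.414 × 0.4286 = 1.08027
(2) 3.207 × 0.4898 × 5.086 × 0.1218 = 0.97306
(3) 0.9429 × 1.865 × 0.975 × 0.585 = 1.00301
(4) 8.488 × 0.7717 × 0.5953 × 0.3103 = 1.20996
Highest is cycle (4) at 1.2100 (>1, arbitrage).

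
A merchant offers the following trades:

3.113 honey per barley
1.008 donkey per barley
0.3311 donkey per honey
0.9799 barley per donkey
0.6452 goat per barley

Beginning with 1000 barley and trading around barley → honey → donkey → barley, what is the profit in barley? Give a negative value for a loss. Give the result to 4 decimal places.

9.9969

1000 barley × 3.113 = 3113 honey
3113 honey × 0.3311 = 1030.7143 donkey
1030.7143 donkey × 0.9799 = 1009.99694257 barley
Net change: 1009.99694257 − 1000 = 9.99694257 barley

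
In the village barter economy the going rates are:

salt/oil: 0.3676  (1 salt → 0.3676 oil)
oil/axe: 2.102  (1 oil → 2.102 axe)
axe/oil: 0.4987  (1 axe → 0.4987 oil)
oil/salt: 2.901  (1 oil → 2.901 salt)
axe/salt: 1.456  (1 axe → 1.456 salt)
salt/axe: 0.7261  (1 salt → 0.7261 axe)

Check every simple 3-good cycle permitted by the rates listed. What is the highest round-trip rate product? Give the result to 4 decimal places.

salt→oil→axe→salt: 0.3676 × 2.102 × 1.456 = 1.12504
salt→axe→oil→salt: 0.7261 × 0.4987 × 2.901 = 1.05047
Maximum is salt→oil→axe→salt at 1.1250; arbitrage exists.

1.1250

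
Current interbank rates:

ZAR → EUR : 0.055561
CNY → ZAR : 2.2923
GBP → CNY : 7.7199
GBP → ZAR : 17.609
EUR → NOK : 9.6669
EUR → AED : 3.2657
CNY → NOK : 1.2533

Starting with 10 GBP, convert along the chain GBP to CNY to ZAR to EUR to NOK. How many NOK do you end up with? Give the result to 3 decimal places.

10 GBP × 7.7199 = 77.199 CNY
77.199 CNY × 2.2923 = 176.9632677 ZAR
176.9632677 ZAR × 0.055561 = 9.8322561166797 EUR
9.8322561166797 EUR × 9.6669 = 95.04743665433099193 NOK

95.047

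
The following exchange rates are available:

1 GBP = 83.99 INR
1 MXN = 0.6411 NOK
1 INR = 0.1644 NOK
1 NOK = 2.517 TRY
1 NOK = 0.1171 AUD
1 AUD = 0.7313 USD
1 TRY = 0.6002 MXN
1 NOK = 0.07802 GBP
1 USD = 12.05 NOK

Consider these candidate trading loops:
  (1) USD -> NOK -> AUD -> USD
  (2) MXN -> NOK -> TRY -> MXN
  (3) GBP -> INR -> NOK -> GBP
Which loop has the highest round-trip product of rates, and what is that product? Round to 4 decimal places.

(1) 12.05 × 0.1171 × 0.7313 = 1.03190
(2) 0.6411 × 2.517 × 0.6002 = 0.96851
(3) 83.99 × 0.1644 × 0.07802 = 1.07730
Highest is cycle (3) at 1.0773 (>1, arbitrage).

1.0773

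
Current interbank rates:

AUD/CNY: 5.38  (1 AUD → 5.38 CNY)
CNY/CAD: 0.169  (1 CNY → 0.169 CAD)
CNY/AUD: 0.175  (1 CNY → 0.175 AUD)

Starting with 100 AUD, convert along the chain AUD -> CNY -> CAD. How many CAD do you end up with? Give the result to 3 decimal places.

100 AUD × 5.38 = 538 CNY
538 CNY × 0.169 = 90.922 CAD

90.922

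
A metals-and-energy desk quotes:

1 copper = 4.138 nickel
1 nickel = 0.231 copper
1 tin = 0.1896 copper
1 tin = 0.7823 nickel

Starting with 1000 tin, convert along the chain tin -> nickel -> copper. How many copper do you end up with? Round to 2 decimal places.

1000 tin × 0.7823 = 782.3 nickel
782.3 nickel × 0.231 = 180.7113 copper

180.71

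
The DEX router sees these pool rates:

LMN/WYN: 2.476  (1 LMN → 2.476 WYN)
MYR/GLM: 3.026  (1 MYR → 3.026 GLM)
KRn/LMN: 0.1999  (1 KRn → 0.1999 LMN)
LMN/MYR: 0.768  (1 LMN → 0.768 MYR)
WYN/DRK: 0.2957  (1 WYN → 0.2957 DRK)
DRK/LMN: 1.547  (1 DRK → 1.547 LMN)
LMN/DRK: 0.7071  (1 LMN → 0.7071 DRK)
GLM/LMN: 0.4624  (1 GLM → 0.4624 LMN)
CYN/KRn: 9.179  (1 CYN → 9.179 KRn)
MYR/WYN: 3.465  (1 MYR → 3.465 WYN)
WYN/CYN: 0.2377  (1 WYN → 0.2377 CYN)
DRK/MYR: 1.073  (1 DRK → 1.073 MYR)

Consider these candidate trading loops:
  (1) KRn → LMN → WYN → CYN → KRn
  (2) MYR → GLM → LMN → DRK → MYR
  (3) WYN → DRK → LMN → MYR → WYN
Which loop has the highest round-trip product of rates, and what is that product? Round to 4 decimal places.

(1) 0.1999 × 2.476 × 0.2377 × 9.179 = 1.07991
(2) 3.026 × 0.4624 × 0.7071 × 1.073 = 1.06162
(3) 0.2957 × 1.547 × 0.768 × 3.465 = 1.21732
Highest is cycle (3) at 1.2173 (>1, arbitrage).

1.2173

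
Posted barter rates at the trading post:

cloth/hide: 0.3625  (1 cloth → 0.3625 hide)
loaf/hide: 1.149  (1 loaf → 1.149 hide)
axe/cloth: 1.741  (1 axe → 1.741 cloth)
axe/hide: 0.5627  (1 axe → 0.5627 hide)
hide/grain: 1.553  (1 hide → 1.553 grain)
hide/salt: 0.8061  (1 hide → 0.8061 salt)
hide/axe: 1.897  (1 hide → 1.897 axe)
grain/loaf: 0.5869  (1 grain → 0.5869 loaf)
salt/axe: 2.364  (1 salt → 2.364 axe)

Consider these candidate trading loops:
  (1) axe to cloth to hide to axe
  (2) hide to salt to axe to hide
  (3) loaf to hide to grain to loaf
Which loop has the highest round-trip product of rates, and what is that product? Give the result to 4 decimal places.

1.1972

(1) 1.741 × 0.3625 × 1.897 = 1.19722
(2) 0.8061 × 2.364 × 0.5627 = 1.07229
(3) 1.149 × 1.553 × 0.5869 = 1.04726
Highest is cycle (1) at 1.1972 (>1, arbitrage).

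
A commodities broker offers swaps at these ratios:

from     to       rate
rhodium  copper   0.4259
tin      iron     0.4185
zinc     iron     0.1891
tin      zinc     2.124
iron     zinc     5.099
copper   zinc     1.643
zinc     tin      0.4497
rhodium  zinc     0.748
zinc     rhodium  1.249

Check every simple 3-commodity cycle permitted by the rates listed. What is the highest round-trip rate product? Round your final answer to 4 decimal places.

0.9596

tin→iron→zinc→tin: 0.4185 × 5.099 × 0.4497 = 0.95963
copper→zinc→rhodium→copper: 1.643 × 1.249 × 0.4259 = 0.87399
Maximum is tin→iron→zinc→tin at 0.9596; no arbitrage — every cycle loses value.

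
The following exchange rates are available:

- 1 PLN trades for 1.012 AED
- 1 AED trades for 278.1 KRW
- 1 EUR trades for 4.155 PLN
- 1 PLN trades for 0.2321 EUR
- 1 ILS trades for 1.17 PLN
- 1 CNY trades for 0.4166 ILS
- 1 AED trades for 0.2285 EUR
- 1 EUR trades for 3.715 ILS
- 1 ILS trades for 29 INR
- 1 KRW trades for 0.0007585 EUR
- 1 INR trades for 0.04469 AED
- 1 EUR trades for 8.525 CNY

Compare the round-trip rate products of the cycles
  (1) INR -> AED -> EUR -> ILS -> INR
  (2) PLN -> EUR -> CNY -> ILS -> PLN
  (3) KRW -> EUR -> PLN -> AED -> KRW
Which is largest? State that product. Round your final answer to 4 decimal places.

(1) 0.04469 × 0.2285 × 3.715 × 29 = 1.10015
(2) 0.2321 × 8.525 × 0.4166 × 1.17 = 0.96444
(3) 0.0007585 × 4.155 × 1.012 × 278.1 = 0.88697
Highest is cycle (1) at 1.1002 (>1, arbitrage).

1.1002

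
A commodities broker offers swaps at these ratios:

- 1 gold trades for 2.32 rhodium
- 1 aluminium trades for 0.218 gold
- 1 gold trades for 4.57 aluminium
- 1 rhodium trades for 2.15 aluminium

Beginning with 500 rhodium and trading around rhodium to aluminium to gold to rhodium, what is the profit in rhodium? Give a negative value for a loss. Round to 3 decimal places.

43.692

500 rhodium × 2.15 = 1075 aluminium
1075 aluminium × 0.218 = 234.35 gold
234.35 gold × 2.32 = 543.692 rhodium
Net change: 543.692 − 500 = 43.692 rhodium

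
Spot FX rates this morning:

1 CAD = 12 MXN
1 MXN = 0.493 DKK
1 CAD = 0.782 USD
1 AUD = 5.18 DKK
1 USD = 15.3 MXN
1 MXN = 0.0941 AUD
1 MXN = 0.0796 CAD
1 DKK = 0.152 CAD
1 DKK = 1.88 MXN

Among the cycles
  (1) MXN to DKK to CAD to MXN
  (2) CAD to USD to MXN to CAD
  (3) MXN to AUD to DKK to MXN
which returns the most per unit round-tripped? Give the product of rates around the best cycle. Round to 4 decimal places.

(1) 0.493 × 0.152 × 12 = 0.89923
(2) 0.782 × 15.3 × 0.0796 = 0.95238
(3) 0.0941 × 5.18 × 1.88 = 0.91638
Highest is cycle (2) at 0.9524 (≤1, no arbitrage).

0.9524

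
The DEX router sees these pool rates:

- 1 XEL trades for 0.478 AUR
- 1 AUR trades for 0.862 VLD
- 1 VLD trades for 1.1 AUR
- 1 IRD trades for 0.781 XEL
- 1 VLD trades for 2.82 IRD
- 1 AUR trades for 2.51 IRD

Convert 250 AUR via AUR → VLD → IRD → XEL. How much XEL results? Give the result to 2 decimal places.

474.62

250 AUR × 0.862 = 215.5 VLD
215.5 VLD × 2.82 = 607.71 IRD
607.71 IRD × 0.781 = 474.62151 XEL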